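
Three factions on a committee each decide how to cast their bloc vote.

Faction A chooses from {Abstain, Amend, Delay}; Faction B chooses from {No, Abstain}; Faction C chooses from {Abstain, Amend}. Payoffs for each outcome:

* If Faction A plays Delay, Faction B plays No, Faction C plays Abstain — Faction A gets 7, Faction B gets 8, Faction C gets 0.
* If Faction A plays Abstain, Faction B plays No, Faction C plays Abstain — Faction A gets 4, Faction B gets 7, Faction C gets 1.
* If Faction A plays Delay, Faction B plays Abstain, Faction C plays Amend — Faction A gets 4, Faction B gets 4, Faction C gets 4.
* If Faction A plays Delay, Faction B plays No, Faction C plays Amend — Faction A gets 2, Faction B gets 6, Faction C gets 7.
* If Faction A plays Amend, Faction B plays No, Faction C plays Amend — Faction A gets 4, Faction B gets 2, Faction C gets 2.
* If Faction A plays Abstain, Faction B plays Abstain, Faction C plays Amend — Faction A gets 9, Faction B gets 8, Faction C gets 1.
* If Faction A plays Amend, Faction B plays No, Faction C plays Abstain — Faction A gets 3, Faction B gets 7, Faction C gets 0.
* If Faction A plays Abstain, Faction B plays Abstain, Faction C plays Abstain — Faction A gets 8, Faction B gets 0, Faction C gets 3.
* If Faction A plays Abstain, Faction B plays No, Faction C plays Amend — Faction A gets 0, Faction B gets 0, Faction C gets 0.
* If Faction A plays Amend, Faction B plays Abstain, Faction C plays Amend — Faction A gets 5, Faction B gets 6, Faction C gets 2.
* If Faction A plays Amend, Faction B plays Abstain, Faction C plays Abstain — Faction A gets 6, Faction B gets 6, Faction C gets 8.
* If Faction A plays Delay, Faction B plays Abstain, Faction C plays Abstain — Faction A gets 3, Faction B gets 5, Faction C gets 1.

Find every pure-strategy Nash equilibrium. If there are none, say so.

For each strategy profile, look for a profitable unilateral deviation.
(Abstain, No, Abstain): Faction A can switch to Delay (4 → 7). Not NE.
(Abstain, No, Amend): Faction A can switch to Amend (0 → 4). Not NE.
(Abstain, Abstain, Abstain): Faction B can switch to No (0 → 7). Not NE.
(Abstain, Abstain, Amend): Faction C can switch to Abstain (1 → 3). Not NE.
(Amend, No, Abstain): Faction A can switch to Abstain (3 → 4). Not NE.
(Amend, No, Amend): Faction B can switch to Abstain (2 → 6). Not NE.
(The remaining 6 profiles each have a profitable deviation by the same check.)

This game has no pure Nash equilibrium.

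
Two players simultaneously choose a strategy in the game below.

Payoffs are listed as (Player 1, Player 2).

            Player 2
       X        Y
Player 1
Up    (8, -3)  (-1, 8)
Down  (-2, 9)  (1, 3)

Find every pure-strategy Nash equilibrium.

Player 1 against X: payoffs 8, -2 → best response Up.
Player 1 against Y: payoffs -1, 1 → best response Down.
Player 2 against Up: payoffs -3, 8 → best response Y.
Player 2 against Down: payoffs 9, 3 → best response X.
No profile is a mutual best response for all players.

There is no pure-strategy Nash equilibrium.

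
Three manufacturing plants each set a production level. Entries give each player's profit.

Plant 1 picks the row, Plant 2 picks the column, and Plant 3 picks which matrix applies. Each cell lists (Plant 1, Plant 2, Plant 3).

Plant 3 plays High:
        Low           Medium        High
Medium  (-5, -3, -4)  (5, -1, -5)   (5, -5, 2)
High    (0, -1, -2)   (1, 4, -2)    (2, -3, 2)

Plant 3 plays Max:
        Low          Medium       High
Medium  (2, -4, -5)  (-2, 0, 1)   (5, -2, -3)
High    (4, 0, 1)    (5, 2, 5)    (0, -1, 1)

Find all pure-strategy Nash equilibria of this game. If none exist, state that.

Plant 1 against (Low, High): payoffs -5, 0 → best response High.
Plant 1 against (Low, Max): payoffs 2, 4 → best response High.
Plant 1 against (Medium, High): payoffs 5, 1 → best response Medium.
Plant 1 against (Medium, Max): payoffs -2, 5 → best response High.
Plant 1 against (High, High): payoffs 5, 2 → best response Medium.
Plant 1 against (High, Max): payoffs 5, 0 → best response Medium.
Plant 2 against (Medium, High): payoffs -3, -1, -5 → best response Medium.
Plant 2 against (Medium, Max): payoffs -4, 0, -2 → best response Medium.
Plant 2 against (High, High): payoffs -1, 4, -3 → best response Medium.
Plant 2 against (High, Max): payoffs 0, 2, -1 → best response Medium.
Plant 3 against (Medium, Low): payoffs -4, -5 → best response High.
Plant 3 against (Medium, Medium): payoffs -5, 1 → best response Max.
Plant 3 against (Medium, High): payoffs 2, -3 → best response High.
Plant 3 against (High, Low): payoffs -2, 1 → best response Max.
Plant 3 against (High, Medium): payoffs -2, 5 → best response Max.
Plant 3 against (High, High): payoffs 2, 1 → best response High.
Mutual best responses: (High, Medium, Max).

The unique pure-strategy Nash equilibrium is (High, Medium, Max).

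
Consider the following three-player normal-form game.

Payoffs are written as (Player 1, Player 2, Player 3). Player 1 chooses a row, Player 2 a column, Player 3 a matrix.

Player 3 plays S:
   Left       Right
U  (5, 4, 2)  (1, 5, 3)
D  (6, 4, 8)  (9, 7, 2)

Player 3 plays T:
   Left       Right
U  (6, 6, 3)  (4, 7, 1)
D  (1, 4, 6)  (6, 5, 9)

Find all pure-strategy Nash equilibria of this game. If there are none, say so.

Pure NE: (D, Right, T)

(U, Left, S): Player 1 can switch to D (5 → 6). Not NE.
(U, Left, T): Player 2 can switch to Right (6 → 7). Not NE.
(U, Right, S): Player 1 can switch to D (1 → 9). Not NE.
(U, Right, T): Player 1 can switch to D (4 → 6). Not NE.
(D, Left, S): Player 2 can switch to Right (4 → 7). Not NE.
(D, Left, T): Player 1 can switch to U (1 → 6). Not NE.
(D, Right, S): Player 3 can switch to T (2 → 9). Not NE.
(D, Right, T): Player 1 gets 6, best alternative 4; Player 2 gets 5, best alternative 4; Player 3 gets 9, best alternative 2. No profitable deviation — NE.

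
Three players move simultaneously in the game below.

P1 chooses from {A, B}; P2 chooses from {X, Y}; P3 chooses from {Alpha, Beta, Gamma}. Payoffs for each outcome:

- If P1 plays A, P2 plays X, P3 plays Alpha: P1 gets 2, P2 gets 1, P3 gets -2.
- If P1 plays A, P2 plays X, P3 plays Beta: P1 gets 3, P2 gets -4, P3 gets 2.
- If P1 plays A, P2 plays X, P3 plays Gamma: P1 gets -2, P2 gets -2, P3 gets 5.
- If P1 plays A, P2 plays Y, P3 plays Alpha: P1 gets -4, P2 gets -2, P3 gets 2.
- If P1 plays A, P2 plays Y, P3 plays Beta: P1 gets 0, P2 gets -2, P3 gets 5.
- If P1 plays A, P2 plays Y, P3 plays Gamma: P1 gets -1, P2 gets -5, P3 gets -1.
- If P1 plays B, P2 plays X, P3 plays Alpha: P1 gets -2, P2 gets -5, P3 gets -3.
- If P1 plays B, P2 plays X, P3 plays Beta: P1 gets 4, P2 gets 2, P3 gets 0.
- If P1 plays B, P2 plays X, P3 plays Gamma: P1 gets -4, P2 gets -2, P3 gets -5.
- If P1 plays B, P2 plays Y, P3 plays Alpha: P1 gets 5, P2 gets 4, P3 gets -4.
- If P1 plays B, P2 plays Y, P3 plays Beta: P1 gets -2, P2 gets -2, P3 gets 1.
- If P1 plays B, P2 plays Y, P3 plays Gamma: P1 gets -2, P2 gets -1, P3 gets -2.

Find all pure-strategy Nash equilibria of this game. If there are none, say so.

Mark each player's best response to every combination of opponents' strategies; a profile where every player is best-responding is a pure Nash equilibrium.
P1 against (X, Alpha): payoffs 2, -2 → best response A.
P1 against (X, Beta): payoffs 3, 4 → best response B.
P1 against (X, Gamma): payoffs -2, -4 → best response A.
P1 against (Y, Alpha): payoffs -4, 5 → best response B.
P1 against (Y, Beta): payoffs 0, -2 → best response A.
P1 against (Y, Gamma): payoffs -1, -2 → best response A.
P2 against (A, Alpha): payoffs 1, -2 → best response X.
P2 against (A, Beta): payoffs -4, -2 → best response Y.
P2 against (A, Gamma): payoffs -2, -5 → best response X.
P2 against (B, Alpha): payoffs -5, 4 → best response Y.
P2 against (B, Beta): payoffs 2, -2 → best response X.
P2 against (B, Gamma): payoffs -2, -1 → best response Y.
P3 against (A, X): payoffs -2, 2, 5 → best response Gamma.
P3 against (A, Y): payoffs 2, 5, -1 → best response Beta.
P3 against (B, X): payoffs -3, 0, -5 → best response Beta.
P3 against (B, Y): payoffs -4, 1, -2 → best response Beta.
Mutual best responses: (A, X, Gamma); (A, Y, Beta); (B, X, Beta).

(A, X, Gamma), (A, Y, Beta), (B, X, Beta)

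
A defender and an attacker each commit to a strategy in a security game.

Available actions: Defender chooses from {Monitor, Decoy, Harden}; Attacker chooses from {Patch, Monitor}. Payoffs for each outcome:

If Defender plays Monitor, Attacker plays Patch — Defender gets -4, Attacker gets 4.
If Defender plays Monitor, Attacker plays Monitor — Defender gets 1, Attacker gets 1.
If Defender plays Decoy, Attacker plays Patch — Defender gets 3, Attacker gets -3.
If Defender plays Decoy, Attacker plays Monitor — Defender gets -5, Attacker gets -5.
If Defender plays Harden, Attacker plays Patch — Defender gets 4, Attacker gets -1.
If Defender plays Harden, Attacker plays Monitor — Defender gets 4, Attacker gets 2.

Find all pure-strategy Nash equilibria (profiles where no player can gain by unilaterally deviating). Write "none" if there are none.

For each player, find the best response to each opponent profile; mutual best responses are the pure NE.
Defender against Patch: payoffs -4, 3, 4 → best response Harden.
Defender against Monitor: payoffs 1, -5, 4 → best response Harden.
Attacker against Monitor: payoffs 4, 1 → best response Patch.
Attacker against Decoy: payoffs -3, -5 → best response Patch.
Attacker against Harden: payoffs -1, 2 → best response Monitor.
Mutual best responses: (Harden, Monitor).

Pure NE: (Harden, Monitor)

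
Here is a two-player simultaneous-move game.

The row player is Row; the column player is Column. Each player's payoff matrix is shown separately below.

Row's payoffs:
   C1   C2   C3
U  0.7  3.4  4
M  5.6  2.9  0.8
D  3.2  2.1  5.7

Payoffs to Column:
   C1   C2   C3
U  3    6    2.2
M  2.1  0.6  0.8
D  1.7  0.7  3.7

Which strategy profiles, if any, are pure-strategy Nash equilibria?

The pure Nash equilibria are (U, C2), (M, C1), (D, C3).

For each strategy profile, look for a profitable unilateral deviation.
(U, C1): Row can switch to M (0.7 → 5.6). Not NE.
(U, C2): Row gets 3.4, best alternative 2.9; Column gets 6, best alternative 3. No profitable deviation — NE.
(U, C3): Row can switch to D (4 → 5.7). Not NE.
(M, C1): Row gets 5.6, best alternative 3.2; Column gets 2.1, best alternative 0.8. No profitable deviation — NE.
(M, C2): Row can switch to U (2.9 → 3.4). Not NE.
(M, C3): Row can switch to U (0.8 → 4). Not NE.
(D, C1): Row can switch to M (3.2 → 5.6). Not NE.
(D, C2): Row can switch to U (2.1 → 3.4). Not NE.
(D, C3): Row gets 5.7, best alternative 4; Column gets 3.7, best alternative 1.7. No profitable deviation — NE.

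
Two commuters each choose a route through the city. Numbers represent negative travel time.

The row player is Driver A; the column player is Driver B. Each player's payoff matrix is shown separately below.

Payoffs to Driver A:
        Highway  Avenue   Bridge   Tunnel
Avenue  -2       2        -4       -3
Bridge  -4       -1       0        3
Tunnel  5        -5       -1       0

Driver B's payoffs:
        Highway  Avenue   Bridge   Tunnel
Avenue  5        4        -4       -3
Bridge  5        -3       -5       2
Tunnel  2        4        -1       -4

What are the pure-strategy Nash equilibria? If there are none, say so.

none

For each player, find the best response to each opponent profile; mutual best responses are the pure NE.
Driver A against Highway: payoffs -2, -4, 5 → best response Tunnel.
Driver A against Avenue: payoffs 2, -1, -5 → best response Avenue.
Driver A against Bridge: payoffs -4, 0, -1 → best response Bridge.
Driver A against Tunnel: payoffs -3, 3, 0 → best response Bridge.
Driver B against Avenue: payoffs 5, 4, -4, -3 → best response Highway.
Driver B against Bridge: payoffs 5, -3, -5, 2 → best response Highway.
Driver B against Tunnel: payoffs 2, 4, -1, -4 → best response Avenue.
No profile is a mutual best response for all players.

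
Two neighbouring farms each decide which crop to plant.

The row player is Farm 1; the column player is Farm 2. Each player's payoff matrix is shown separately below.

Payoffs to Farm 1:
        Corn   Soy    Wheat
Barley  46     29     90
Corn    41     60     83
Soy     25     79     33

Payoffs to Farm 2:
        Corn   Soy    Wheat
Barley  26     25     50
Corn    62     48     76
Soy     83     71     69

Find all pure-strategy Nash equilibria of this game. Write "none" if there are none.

Pure NE: (Barley, Wheat)

(Barley, Corn): Farm 2 can switch to Wheat (26 → 50). Not NE.
(Barley, Soy): Farm 1 can switch to Corn (29 → 60). Not NE.
(Barley, Wheat): Farm 1 gets 90, best alternative 83; Farm 2 gets 50, best alternative 26. No profitable deviation — NE.
(Corn, Corn): Farm 1 can switch to Barley (41 → 46). Not NE.
(Corn, Soy): Farm 1 can switch to Soy (60 → 79). Not NE.
(Corn, Wheat): Farm 1 can switch to Barley (83 → 90). Not NE.
(Soy, Corn): Farm 1 can switch to Barley (25 → 46). Not NE.
(Soy, Soy): Farm 2 can switch to Corn (71 → 83). Not NE.
(Soy, Wheat): Farm 1 can switch to Barley (33 → 90). Not NE.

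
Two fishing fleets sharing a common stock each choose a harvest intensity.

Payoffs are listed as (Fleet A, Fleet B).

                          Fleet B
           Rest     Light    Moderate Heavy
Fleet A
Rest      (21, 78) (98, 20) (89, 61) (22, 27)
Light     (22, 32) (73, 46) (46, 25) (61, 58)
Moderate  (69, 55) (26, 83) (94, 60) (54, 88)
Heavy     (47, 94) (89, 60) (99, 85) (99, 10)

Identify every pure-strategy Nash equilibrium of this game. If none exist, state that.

Mark each player's best response to every combination of opponents' strategies; a profile where every player is best-responding is a pure Nash equilibrium.
Fleet A against Rest: payoffs 21, 22, 69, 47 → best response Moderate.
Fleet A against Light: payoffs 98, 73, 26, 89 → best response Rest.
Fleet A against Moderate: payoffs 89, 46, 94, 99 → best response Heavy.
Fleet A against Heavy: payoffs 22, 61, 54, 99 → best response Heavy.
Fleet B against Rest: payoffs 78, 20, 61, 27 → best response Rest.
Fleet B against Light: payoffs 32, 46, 25, 58 → best response Heavy.
Fleet B against Moderate: payoffs 55, 83, 60, 88 → best response Heavy.
Fleet B against Heavy: payoffs 94, 60, 85, 10 → best response Rest.
No profile is a mutual best response for all players.

No pure-strategy Nash equilibrium.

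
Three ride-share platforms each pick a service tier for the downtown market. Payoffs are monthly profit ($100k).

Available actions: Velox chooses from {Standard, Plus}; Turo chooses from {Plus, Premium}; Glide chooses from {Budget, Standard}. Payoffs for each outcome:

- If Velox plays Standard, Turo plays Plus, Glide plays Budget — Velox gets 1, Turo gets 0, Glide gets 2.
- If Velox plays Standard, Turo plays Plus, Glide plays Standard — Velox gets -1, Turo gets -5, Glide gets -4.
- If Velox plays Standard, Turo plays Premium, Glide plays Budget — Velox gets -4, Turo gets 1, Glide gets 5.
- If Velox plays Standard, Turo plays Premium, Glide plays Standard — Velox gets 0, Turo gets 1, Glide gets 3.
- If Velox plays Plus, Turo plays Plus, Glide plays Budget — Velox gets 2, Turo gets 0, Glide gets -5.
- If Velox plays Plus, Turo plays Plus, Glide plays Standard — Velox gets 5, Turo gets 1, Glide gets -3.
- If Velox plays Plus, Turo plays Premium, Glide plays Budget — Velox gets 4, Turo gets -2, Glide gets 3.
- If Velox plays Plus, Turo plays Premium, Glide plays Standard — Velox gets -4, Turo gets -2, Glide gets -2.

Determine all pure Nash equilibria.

Pure NE: (Plus, Plus, Standard)

Velox against (Plus, Budget): payoffs 1, 2 → best response Plus.
Velox against (Plus, Standard): payoffs -1, 5 → best response Plus.
Velox against (Premium, Budget): payoffs -4, 4 → best response Plus.
Velox against (Premium, Standard): payoffs 0, -4 → best response Standard.
Turo against (Standard, Budget): payoffs 0, 1 → best response Premium.
Turo against (Standard, Standard): payoffs -5, 1 → best response Premium.
Turo against (Plus, Budget): payoffs 0, -2 → best response Plus.
Turo against (Plus, Standard): payoffs 1, -2 → best response Plus.
Glide against (Standard, Plus): payoffs 2, -4 → best response Budget.
Glide against (Standard, Premium): payoffs 5, 3 → best response Budget.
Glide against (Plus, Plus): payoffs -5, -3 → best response Standard.
Glide against (Plus, Premium): payoffs 3, -2 → best response Budget.
Mutual best responses: (Plus, Plus, Standard).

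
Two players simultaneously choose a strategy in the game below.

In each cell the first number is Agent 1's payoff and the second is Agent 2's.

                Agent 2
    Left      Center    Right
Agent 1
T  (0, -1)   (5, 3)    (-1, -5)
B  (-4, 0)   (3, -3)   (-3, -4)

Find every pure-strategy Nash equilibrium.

(T, Left): Agent 2 can switch to Center (-1 → 3). Not NE.
(T, Center): Agent 1 gets 5, best alternative 3; Agent 2 gets 3, best alternative -1. No profitable deviation — NE.
(T, Right): Agent 2 can switch to Left (-5 → -1). Not NE.
(B, Left): Agent 1 can switch to T (-4 → 0). Not NE.
(B, Center): Agent 1 can switch to T (3 → 5). Not NE.
(B, Right): Agent 1 can switch to T (-3 → -1). Not NE.

The unique pure-strategy Nash equilibrium is (T, Center).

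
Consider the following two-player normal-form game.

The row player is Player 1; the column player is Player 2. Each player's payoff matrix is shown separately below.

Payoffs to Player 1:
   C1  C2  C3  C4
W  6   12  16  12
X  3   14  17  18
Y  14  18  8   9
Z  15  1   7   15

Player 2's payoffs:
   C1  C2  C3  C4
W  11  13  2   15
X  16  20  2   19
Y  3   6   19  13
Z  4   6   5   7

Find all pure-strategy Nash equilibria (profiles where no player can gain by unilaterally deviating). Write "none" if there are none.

Player 1 against C1: payoffs 6, 3, 14, 15 → best response Z.
Player 1 against C2: payoffs 12, 14, 18, 1 → best response Y.
Player 1 against C3: payoffs 16, 17, 8, 7 → best response X.
Player 1 against C4: payoffs 12, 18, 9, 15 → best response X.
Player 2 against W: payoffs 11, 13, 2, 15 → best response C4.
Player 2 against X: payoffs 16, 20, 2, 19 → best response C2.
Player 2 against Y: payoffs 3, 6, 19, 13 → best response C3.
Player 2 against Z: payoffs 4, 6, 5, 7 → best response C4.
No profile is a mutual best response for all players.

none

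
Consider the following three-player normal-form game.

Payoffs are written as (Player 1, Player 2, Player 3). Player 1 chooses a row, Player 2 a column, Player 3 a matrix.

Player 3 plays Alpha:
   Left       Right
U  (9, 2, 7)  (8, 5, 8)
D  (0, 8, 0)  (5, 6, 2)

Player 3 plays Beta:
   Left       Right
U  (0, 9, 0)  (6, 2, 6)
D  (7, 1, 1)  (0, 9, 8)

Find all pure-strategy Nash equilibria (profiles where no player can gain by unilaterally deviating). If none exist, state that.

(U, Right, Alpha)

(U, Left, Alpha): Player 2 can switch to Right (2 → 5). Not NE.
(U, Left, Beta): Player 1 can switch to D (0 → 7). Not NE.
(U, Right, Alpha): Player 1 gets 8, best alternative 5; Player 2 gets 5, best alternative 2; Player 3 gets 8, best alternative 6. No profitable deviation — NE.
(U, Right, Beta): Player 2 can switch to Left (2 → 9). Not NE.
(D, Left, Alpha): Player 1 can switch to U (0 → 9). Not NE.
(D, Left, Beta): Player 2 can switch to Right (1 → 9). Not NE.
(D, Right, Alpha): Player 1 can switch to U (5 → 8). Not NE.
(D, Right, Beta): Player 1 can switch to U (0 → 6). Not NE.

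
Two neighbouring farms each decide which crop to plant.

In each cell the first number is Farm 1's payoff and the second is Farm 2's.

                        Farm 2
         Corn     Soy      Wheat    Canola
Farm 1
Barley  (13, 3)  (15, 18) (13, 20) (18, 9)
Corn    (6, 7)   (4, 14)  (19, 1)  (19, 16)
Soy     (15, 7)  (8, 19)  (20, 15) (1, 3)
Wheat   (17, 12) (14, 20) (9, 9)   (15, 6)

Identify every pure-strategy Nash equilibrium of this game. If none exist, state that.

Pure NE: (Corn, Canola)

Farm 1 against Corn: payoffs 13, 6, 15, 17 → best response Wheat.
Farm 1 against Soy: payoffs 15, 4, 8, 14 → best response Barley.
Farm 1 against Wheat: payoffs 13, 19, 20, 9 → best response Soy.
Farm 1 against Canola: payoffs 18, 19, 1, 15 → best response Corn.
Farm 2 against Barley: payoffs 3, 18, 20, 9 → best response Wheat.
Farm 2 against Corn: payoffs 7, 14, 1, 16 → best response Canola.
Farm 2 against Soy: payoffs 7, 19, 15, 3 → best response Soy.
Farm 2 against Wheat: payoffs 12, 20, 9, 6 → best response Soy.
Mutual best responses: (Corn, Canola).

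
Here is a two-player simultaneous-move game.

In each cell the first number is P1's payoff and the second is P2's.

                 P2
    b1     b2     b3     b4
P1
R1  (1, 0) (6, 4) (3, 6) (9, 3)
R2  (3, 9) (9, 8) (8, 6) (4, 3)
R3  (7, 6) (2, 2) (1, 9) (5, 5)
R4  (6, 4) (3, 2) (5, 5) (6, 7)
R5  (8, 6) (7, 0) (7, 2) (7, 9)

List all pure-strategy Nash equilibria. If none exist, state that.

There is no pure-strategy Nash equilibrium.

(R1, b1): P1 can switch to R2 (1 → 3). Not NE.
(R1, b2): P1 can switch to R2 (6 → 9). Not NE.
(R1, b3): P1 can switch to R2 (3 → 8). Not NE.
(R1, b4): P2 can switch to b2 (3 → 4). Not NE.
(R2, b1): P1 can switch to R3 (3 → 7). Not NE.
(R2, b2): P2 can switch to b1 (8 → 9). Not NE.
(R2, b3): P2 can switch to b1 (6 → 9). Not NE.
(R2, b4): P1 can switch to R1 (4 → 9). Not NE.
(R3, b1): P1 can switch to R5 (7 → 8). Not NE.
(R3, b2): P1 can switch to R1 (2 → 6). Not NE.
(R3, b3): P1 can switch to R1 (1 → 3). Not NE.
(R3, b4): P1 can switch to R1 (5 → 9). Not NE.
(The remaining 8 profiles each have a profitable deviation by the same check.)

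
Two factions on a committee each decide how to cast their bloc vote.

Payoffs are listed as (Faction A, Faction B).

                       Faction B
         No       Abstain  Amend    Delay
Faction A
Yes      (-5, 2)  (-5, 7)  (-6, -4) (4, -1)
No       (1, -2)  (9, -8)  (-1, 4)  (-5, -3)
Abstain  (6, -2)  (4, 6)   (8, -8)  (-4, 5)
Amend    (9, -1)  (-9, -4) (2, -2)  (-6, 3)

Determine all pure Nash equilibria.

(Yes, No): Faction A can switch to No (-5 → 1). Not NE.
(Yes, Abstain): Faction A can switch to No (-5 → 9). Not NE.
(Yes, Amend): Faction A can switch to No (-6 → -1). Not NE.
(Yes, Delay): Faction B can switch to No (-1 → 2). Not NE.
(No, No): Faction A can switch to Abstain (1 → 6). Not NE.
(No, Abstain): Faction B can switch to No (-8 → -2). Not NE.
(No, Amend): Faction A can switch to Abstain (-1 → 8). Not NE.
(No, Delay): Faction A can switch to Yes (-5 → 4). Not NE.
(Abstain, No): Faction A can switch to Amend (6 → 9). Not NE.
(Abstain, Abstain): Faction A can switch to No (4 → 9). Not NE.
(Abstain, Amend): Faction B can switch to No (-8 → -2). Not NE.
(Abstain, Delay): Faction A can switch to Yes (-4 → 4). Not NE.
(The remaining 4 profiles each have a profitable deviation by the same check.)

This game has no pure Nash equilibrium.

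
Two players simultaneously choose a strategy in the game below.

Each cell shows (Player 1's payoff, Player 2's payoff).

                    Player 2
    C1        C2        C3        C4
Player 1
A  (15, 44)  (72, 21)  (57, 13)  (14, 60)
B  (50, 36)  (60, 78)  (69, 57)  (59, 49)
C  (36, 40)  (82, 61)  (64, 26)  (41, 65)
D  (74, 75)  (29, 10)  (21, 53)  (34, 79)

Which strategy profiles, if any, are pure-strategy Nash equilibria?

Player 1 against C1: payoffs 15, 50, 36, 74 → best response D.
Player 1 against C2: payoffs 72, 60, 82, 29 → best response C.
Player 1 against C3: payoffs 57, 69, 64, 21 → best response B.
Player 1 against C4: payoffs 14, 59, 41, 34 → best response B.
Player 2 against A: payoffs 44, 21, 13, 60 → best response C4.
Player 2 against B: payoffs 36, 78, 57, 49 → best response C2.
Player 2 against C: payoffs 40, 61, 26, 65 → best response C4.
Player 2 against D: payoffs 75, 10, 53, 79 → best response C4.
No profile is a mutual best response for all players.

none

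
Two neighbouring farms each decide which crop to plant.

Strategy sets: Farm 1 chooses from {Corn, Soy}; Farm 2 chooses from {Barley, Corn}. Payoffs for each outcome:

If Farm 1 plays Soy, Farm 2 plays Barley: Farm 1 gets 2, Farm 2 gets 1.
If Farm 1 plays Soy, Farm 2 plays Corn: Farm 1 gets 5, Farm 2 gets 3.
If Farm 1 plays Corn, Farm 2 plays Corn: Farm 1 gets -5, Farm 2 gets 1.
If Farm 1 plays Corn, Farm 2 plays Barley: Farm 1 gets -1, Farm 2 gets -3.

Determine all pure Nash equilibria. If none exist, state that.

Mark each player's best response to every combination of opponents' strategies; a profile where every player is best-responding is a pure Nash equilibrium.
Farm 1 against Barley: payoffs -1, 2 → best response Soy.
Farm 1 against Corn: payoffs -5, 5 → best response Soy.
Farm 2 against Corn: payoffs -3, 1 → best response Corn.
Farm 2 against Soy: payoffs 1, 3 → best response Corn.
Mutual best responses: (Soy, Corn).

The unique pure-strategy Nash equilibrium is (Soy, Corn).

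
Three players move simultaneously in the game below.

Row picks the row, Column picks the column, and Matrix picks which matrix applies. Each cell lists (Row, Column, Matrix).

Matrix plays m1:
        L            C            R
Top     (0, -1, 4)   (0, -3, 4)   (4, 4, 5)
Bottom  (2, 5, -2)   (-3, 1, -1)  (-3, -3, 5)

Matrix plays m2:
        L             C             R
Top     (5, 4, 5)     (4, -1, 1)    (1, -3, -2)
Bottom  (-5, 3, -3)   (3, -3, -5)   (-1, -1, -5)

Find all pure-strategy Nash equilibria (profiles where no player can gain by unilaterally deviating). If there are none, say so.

(Top, L, m2) and (Top, R, m1) and (Bottom, L, m1)

Row against (L, m1): payoffs 0, 2 → best response Bottom.
Row against (L, m2): payoffs 5, -5 → best response Top.
Row against (C, m1): payoffs 0, -3 → best response Top.
Row against (C, m2): payoffs 4, 3 → best response Top.
Row against (R, m1): payoffs 4, -3 → best response Top.
Row against (R, m2): payoffs 1, -1 → best response Top.
Column against (Top, m1): payoffs -1, -3, 4 → best response R.
Column against (Top, m2): payoffs 4, -1, -3 → best response L.
Column against (Bottom, m1): payoffs 5, 1, -3 → best response L.
Column against (Bottom, m2): payoffs 3, -3, -1 → best response L.
Matrix against (Top, L): payoffs 4, 5 → best response m2.
Matrix against (Top, C): payoffs 4, 1 → best response m1.
Matrix against (Top, R): payoffs 5, -2 → best response m1.
Matrix against (Bottom, L): payoffs -2, -3 → best response m1.
Matrix against (Bottom, C): payoffs -1, -5 → best response m1.
Matrix against (Bottom, R): payoffs 5, -5 → best response m1.
Mutual best responses: (Top, L, m2); (Top, R, m1); (Bottom, L, m1).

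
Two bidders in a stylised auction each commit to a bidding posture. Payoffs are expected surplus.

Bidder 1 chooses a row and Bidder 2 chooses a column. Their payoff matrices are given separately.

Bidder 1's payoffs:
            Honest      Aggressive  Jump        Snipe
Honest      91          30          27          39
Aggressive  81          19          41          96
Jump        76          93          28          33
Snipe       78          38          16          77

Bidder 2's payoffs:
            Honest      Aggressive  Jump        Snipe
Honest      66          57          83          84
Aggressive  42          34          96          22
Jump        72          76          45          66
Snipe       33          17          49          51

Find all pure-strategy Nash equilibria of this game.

The pure Nash equilibria are (Aggressive, Jump) and (Jump, Aggressive).

Mark each player's best response to every combination of opponents' strategies; a profile where every player is best-responding is a pure Nash equilibrium.
Bidder 1 against Honest: payoffs 91, 81, 76, 78 → best response Honest.
Bidder 1 against Aggressive: payoffs 30, 19, 93, 38 → best response Jump.
Bidder 1 against Jump: payoffs 27, 41, 28, 16 → best response Aggressive.
Bidder 1 against Snipe: payoffs 39, 96, 33, 77 → best response Aggressive.
Bidder 2 against Honest: payoffs 66, 57, 83, 84 → best response Snipe.
Bidder 2 against Aggressive: payoffs 42, 34, 96, 22 → best response Jump.
Bidder 2 against Jump: payoffs 72, 76, 45, 66 → best response Aggressive.
Bidder 2 against Snipe: payoffs 33, 17, 49, 51 → best response Snipe.
Mutual best responses: (Aggressive, Jump); (Jump, Aggressive).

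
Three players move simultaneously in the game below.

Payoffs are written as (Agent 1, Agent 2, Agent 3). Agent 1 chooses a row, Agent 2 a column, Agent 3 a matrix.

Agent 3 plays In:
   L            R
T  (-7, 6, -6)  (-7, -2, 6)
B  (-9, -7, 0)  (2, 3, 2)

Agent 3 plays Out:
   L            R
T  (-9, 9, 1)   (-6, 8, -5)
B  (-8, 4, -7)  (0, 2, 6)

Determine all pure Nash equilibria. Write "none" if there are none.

Agent 1 against (L, In): payoffs -7, -9 → best response T.
Agent 1 against (L, Out): payoffs -9, -8 → best response B.
Agent 1 against (R, In): payoffs -7, 2 → best response B.
Agent 1 against (R, Out): payoffs -6, 0 → best response B.
Agent 2 against (T, In): payoffs 6, -2 → best response L.
Agent 2 against (T, Out): payoffs 9, 8 → best response L.
Agent 2 against (B, In): payoffs -7, 3 → best response R.
Agent 2 against (B, Out): payoffs 4, 2 → best response L.
Agent 3 against (T, L): payoffs -6, 1 → best response Out.
Agent 3 against (T, R): payoffs 6, -5 → best response In.
Agent 3 against (B, L): payoffs 0, -7 → best response In.
Agent 3 against (B, R): payoffs 2, 6 → best response Out.
No profile is a mutual best response for all players.

No pure-strategy Nash equilibrium.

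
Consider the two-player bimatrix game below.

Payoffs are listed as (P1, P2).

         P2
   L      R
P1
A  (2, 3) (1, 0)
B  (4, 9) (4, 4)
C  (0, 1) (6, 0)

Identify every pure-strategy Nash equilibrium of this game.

(B, L)

P1 against L: payoffs 2, 4, 0 → best response B.
P1 against R: payoffs 1, 4, 6 → best response C.
P2 against A: payoffs 3, 0 → best response L.
P2 against B: payoffs 9, 4 → best response L.
P2 against C: payoffs 1, 0 → best response L.
Mutual best responses: (B, L).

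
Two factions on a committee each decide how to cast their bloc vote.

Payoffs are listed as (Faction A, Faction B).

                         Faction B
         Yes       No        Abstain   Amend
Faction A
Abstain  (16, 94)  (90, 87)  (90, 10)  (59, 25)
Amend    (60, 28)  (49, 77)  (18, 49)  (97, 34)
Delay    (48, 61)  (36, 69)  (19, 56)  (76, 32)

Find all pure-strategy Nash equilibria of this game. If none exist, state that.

Faction A against Yes: payoffs 16, 60, 48 → best response Amend.
Faction A against No: payoffs 90, 49, 36 → best response Abstain.
Faction A against Abstain: payoffs 90, 18, 19 → best response Abstain.
Faction A against Amend: payoffs 59, 97, 76 → best response Amend.
Faction B against Abstain: payoffs 94, 87, 10, 25 → best response Yes.
Faction B against Amend: payoffs 28, 77, 49, 34 → best response No.
Faction B against Delay: payoffs 61, 69, 56, 32 → best response No.
No profile is a mutual best response for all players.

No pure-strategy Nash equilibrium.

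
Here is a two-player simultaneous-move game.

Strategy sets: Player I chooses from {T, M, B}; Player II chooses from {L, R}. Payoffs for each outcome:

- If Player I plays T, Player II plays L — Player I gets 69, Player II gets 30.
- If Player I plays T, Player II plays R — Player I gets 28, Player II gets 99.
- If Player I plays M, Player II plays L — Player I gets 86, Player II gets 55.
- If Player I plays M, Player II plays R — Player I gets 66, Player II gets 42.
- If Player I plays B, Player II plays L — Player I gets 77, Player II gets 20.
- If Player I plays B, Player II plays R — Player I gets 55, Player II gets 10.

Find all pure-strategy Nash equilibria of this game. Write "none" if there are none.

The unique pure-strategy Nash equilibrium is (M, L).

Player I against L: payoffs 69, 86, 77 → best response M.
Player I against R: payoffs 28, 66, 55 → best response M.
Player II against T: payoffs 30, 99 → best response R.
Player II against M: payoffs 55, 42 → best response L.
Player II against B: payoffs 20, 10 → best response L.
Mutual best responses: (M, L).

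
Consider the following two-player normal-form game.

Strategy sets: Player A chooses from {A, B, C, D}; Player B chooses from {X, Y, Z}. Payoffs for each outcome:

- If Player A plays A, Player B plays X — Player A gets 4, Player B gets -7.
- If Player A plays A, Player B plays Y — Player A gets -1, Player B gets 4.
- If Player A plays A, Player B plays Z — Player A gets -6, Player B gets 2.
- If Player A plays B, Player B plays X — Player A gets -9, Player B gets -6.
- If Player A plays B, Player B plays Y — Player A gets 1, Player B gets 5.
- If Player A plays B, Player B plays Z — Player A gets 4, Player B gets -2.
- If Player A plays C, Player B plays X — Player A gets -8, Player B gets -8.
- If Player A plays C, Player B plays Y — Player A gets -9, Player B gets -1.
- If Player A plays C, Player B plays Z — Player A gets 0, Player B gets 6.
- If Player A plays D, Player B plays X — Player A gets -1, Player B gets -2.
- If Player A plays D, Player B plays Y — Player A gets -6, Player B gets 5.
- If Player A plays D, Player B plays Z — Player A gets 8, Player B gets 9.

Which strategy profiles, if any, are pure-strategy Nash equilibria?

Pure-strategy Nash equilibria: (B, Y) and (D, Z)

Player A against X: payoffs 4, -9, -8, -1 → best response A.
Player A against Y: payoffs -1, 1, -9, -6 → best response B.
Player A against Z: payoffs -6, 4, 0, 8 → best response D.
Player B against A: payoffs -7, 4, 2 → best response Y.
Player B against B: payoffs -6, 5, -2 → best response Y.
Player B against C: payoffs -8, -1, 6 → best response Z.
Player B against D: payoffs -2, 5, 9 → best response Z.
Mutual best responses: (B, Y); (D, Z).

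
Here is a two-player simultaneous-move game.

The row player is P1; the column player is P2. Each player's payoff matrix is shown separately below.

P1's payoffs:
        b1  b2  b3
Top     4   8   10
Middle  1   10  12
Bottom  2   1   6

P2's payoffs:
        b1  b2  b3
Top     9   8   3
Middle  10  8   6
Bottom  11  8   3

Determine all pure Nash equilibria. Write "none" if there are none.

P1 against b1: payoffs 4, 1, 2 → best response Top.
P1 against b2: payoffs 8, 10, 1 → best response Middle.
P1 against b3: payoffs 10, 12, 6 → best response Middle.
P2 against Top: payoffs 9, 8, 3 → best response b1.
P2 against Middle: payoffs 10, 8, 6 → best response b1.
P2 against Bottom: payoffs 11, 8, 3 → best response b1.
Mutual best responses: (Top, b1).

(Top, b1)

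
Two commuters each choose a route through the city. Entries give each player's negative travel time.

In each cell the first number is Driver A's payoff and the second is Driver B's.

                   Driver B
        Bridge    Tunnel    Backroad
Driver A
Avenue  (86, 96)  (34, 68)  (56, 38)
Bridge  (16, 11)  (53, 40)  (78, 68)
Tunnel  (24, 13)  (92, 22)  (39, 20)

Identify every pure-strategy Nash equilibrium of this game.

Mark each player's best response to every combination of opponents' strategies; a profile where every player is best-responding is a pure Nash equilibrium.
Driver A against Bridge: payoffs 86, 16, 24 → best response Avenue.
Driver A against Tunnel: payoffs 34, 53, 92 → best response Tunnel.
Driver A against Backroad: payoffs 56, 78, 39 → best response Bridge.
Driver B against Avenue: payoffs 96, 68, 38 → best response Bridge.
Driver B against Bridge: payoffs 11, 40, 68 → best response Backroad.
Driver B against Tunnel: payoffs 13, 22, 20 → best response Tunnel.
Mutual best responses: (Avenue, Bridge); (Bridge, Backroad); (Tunnel, Tunnel).

The pure Nash equilibria are (Avenue, Bridge) and (Bridge, Backroad) and (Tunnel, Tunnel).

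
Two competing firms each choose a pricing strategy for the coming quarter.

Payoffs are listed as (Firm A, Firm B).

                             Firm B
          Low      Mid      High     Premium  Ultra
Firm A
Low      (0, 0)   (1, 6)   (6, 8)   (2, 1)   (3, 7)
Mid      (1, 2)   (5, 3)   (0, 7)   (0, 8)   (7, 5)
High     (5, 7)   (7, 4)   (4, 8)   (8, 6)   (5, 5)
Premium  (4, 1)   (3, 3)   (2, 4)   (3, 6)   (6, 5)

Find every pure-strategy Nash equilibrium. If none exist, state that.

Mark each player's best response to every combination of opponents' strategies; a profile where every player is best-responding is a pure Nash equilibrium.
Firm A against Low: payoffs 0, 1, 5, 4 → best response High.
Firm A against Mid: payoffs 1, 5, 7, 3 → best response High.
Firm A against High: payoffs 6, 0, 4, 2 → best response Low.
Firm A against Premium: payoffs 2, 0, 8, 3 → best response High.
Firm A against Ultra: payoffs 3, 7, 5, 6 → best response Mid.
Firm B against Low: payoffs 0, 6, 8, 1, 7 → best response High.
Firm B against Mid: payoffs 2, 3, 7, 8, 5 → best response Premium.
Firm B against High: payoffs 7, 4, 8, 6, 5 → best response High.
Firm B against Premium: payoffs 1, 3, 4, 6, 5 → best response Premium.
Mutual best responses: (Low, High).

(Low, High)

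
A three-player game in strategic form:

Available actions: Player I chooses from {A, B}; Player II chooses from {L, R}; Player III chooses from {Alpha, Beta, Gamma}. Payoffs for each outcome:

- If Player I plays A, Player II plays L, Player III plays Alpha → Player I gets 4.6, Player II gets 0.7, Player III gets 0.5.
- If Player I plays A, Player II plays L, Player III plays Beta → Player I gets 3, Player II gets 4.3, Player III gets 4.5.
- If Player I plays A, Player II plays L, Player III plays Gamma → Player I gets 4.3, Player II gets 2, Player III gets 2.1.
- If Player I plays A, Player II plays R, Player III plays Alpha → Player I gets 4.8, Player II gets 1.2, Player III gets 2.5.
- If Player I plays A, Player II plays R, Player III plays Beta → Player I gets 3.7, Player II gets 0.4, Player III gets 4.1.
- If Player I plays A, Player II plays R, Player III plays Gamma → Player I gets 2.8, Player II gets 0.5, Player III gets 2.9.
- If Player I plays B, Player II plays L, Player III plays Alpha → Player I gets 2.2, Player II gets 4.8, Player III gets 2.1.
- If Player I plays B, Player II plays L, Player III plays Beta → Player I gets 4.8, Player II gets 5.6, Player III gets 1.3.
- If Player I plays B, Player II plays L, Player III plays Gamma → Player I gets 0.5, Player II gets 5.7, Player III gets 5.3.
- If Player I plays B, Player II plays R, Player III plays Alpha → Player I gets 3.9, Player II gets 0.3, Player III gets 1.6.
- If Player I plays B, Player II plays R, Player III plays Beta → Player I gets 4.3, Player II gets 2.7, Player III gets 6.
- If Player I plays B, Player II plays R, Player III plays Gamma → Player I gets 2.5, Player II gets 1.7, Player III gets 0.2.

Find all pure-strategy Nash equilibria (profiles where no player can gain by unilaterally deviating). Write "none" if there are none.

For each strategy profile, look for a profitable unilateral deviation.
(A, L, Alpha): Player II can switch to R (0.7 → 1.2). Not NE.
(A, L, Beta): Player I can switch to B (3 → 4.8). Not NE.
(A, L, Gamma): Player III can switch to Beta (2.1 → 4.5). Not NE.
(A, R, Alpha): Player III can switch to Beta (2.5 → 4.1). Not NE.
(A, R, Beta): Player I can switch to B (3.7 → 4.3). Not NE.
(A, R, Gamma): Player II can switch to L (0.5 → 2). Not NE.
(B, L, Alpha): Player I can switch to A (2.2 → 4.6). Not NE.
(B, L, Beta): Player III can switch to Alpha (1.3 → 2.1). Not NE.
(The remaining 4 profiles each have a profitable deviation by the same check.)

This game has no pure Nash equilibrium.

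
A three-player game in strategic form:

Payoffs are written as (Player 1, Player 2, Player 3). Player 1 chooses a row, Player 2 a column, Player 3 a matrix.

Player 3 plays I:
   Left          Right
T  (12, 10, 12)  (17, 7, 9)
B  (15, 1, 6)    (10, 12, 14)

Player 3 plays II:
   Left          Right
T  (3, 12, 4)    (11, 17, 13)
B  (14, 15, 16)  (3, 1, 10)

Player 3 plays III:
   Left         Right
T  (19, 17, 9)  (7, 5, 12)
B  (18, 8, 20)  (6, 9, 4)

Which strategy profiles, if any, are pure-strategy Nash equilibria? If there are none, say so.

Check each profile: it is a Nash equilibrium iff no player can strictly gain by switching unilaterally.
(T, Left, I): Player 1 can switch to B (12 → 15). Not NE.
(T, Left, II): Player 1 can switch to B (3 → 14). Not NE.
(T, Left, III): Player 3 can switch to I (9 → 12). Not NE.
(T, Right, I): Player 2 can switch to Left (7 → 10). Not NE.
(T, Right, II): Player 1 gets 11, best alternative 3; Player 2 gets 17, best alternative 12; Player 3 gets 13, best alternative 12. No profitable deviation — NE.
(T, Right, III): Player 2 can switch to Left (5 → 17). Not NE.
(B, Left, I): Player 2 can switch to Right (1 → 12). Not NE.
(B, Left, II): Player 3 can switch to III (16 → 20). Not NE.
(B, Left, III): Player 1 can switch to T (18 → 19). Not NE.
(The remaining 3 profiles each have a profitable deviation by the same check.)

Pure NE: (T, Right, II)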